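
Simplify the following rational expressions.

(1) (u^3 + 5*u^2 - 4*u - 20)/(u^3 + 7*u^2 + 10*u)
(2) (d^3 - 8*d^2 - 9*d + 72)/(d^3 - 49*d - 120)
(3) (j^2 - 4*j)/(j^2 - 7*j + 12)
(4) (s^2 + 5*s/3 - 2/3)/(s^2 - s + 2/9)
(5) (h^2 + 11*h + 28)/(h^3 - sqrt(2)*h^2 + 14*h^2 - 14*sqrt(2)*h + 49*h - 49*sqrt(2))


(1) = (u - 2)/u
(2) = (d - 3)/(d + 5)
(3) = j/(j - 3)
(4) = (3*s + 6)/(3*s - 2)
(5) = (h + 4)/(h^2 + h*(7 - sqrt(2)) - 7*sqrt(2))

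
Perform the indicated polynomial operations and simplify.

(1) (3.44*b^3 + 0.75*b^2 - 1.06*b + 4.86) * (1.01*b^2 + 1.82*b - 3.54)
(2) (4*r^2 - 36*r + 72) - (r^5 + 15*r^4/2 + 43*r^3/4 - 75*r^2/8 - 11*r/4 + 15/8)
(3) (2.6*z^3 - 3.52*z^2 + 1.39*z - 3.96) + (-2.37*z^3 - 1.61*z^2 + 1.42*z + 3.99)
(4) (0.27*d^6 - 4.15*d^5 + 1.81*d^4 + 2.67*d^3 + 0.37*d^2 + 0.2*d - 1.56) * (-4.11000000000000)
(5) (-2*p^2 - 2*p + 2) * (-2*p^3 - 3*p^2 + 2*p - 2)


(1) = 3.4744*b^5 + 7.0183*b^4 - 11.8832*b^3 + 0.3244*b^2 + 12.5976*b - 17.2044
(2) = -r^5 - 15*r^4/2 - 43*r^3/4 + 107*r^2/8 - 133*r/4 + 561/8
(3) = 0.23*z^3 - 5.13*z^2 + 2.81*z + 0.03
(4) = -1.1097*d^6 + 17.0565*d^5 - 7.4391*d^4 - 10.9737*d^3 - 1.5207*d^2 - 0.822*d + 6.4116
(5) = 4*p^5 + 10*p^4 - 2*p^3 - 6*p^2 + 8*p - 4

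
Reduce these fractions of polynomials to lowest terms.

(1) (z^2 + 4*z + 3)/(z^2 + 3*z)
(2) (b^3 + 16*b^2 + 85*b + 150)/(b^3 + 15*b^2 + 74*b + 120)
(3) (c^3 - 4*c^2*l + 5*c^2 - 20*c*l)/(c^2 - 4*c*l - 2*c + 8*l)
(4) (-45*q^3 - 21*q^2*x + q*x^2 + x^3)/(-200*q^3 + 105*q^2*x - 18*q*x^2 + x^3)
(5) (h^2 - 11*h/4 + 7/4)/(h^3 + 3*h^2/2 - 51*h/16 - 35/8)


(1) = (z + 1)/z
(2) = (b + 5)/(b + 4)
(3) = (c^2 + 5*c)/(c - 2)
(4) = (9*q^2 + 6*q*x + x^2)/(40*q^2 - 13*q*x + x^2)
(5) = (4*h - 4)/(4*h^2 + 13*h + 10)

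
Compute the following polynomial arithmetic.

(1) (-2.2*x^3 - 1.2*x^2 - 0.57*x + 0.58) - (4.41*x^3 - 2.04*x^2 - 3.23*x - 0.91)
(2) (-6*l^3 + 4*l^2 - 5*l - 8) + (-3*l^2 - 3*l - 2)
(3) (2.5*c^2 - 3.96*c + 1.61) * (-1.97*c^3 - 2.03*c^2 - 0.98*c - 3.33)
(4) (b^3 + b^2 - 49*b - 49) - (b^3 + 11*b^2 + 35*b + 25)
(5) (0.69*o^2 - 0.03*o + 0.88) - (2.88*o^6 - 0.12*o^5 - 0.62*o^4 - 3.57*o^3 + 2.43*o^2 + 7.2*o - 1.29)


(1) = -6.61*x^3 + 0.84*x^2 + 2.66*x + 1.49
(2) = -6*l^3 + l^2 - 8*l - 10
(3) = -4.925*c^5 + 2.7262*c^4 + 2.4171*c^3 - 7.7125*c^2 + 11.609*c - 5.3613
(4) = -10*b^2 - 84*b - 74
(5) = -2.88*o^6 + 0.12*o^5 + 0.62*o^4 + 3.57*o^3 - 1.74*o^2 - 7.23*o + 2.17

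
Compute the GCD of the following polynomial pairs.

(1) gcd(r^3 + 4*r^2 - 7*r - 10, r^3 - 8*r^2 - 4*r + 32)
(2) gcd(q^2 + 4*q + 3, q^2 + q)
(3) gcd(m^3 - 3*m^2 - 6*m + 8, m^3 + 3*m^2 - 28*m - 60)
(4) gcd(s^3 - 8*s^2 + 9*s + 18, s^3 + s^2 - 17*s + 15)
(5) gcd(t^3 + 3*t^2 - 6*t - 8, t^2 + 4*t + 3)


(1) = gcd((r - 2)*(r + 1)*(r + 5), (r - 8)*(r - 2)*(r + 2)) = r - 2
(2) = gcd((q + 1)*(q + 3), q*(q + 1)) = q + 1
(3) = gcd((m - 4)*(m - 1)*(m + 2), (m - 5)*(m + 2)*(m + 6)) = m + 2
(4) = gcd((s - 6)*(s - 3)*(s + 1), (s - 3)*(s - 1)*(s + 5)) = s - 3
(5) = t + 1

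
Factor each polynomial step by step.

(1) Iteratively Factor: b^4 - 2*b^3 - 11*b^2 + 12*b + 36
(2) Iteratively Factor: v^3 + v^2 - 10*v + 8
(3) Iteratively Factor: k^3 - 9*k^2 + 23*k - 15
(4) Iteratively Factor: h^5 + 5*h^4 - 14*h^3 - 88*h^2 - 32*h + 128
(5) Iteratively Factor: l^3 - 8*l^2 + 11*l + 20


(1) = (b - 3)*(b^3 + b^2 - 8*b - 12) = (b - 3)*(b + 2)*(b^2 - b - 6) = (b - 3)^2*(b + 2)*(b + 2)
(2) = (v - 1)*(v^2 + 2*v - 8) = (v - 2)*(v - 1)*(v + 4)
(3) = (k - 3)*(k^2 - 6*k + 5) = (k - 3)*(k - 1)*(k - 5)
(4) = (h + 4)*(h^4 + h^3 - 18*h^2 - 16*h + 32) = (h - 4)*(h + 4)*(h^3 + 5*h^2 + 2*h - 8) = (h - 4)*(h + 4)^2*(h^2 + h - 2) = (h - 4)*(h + 2)*(h + 4)^2*(h - 1)
(5) = (l - 4)*(l^2 - 4*l - 5) = (l - 5)*(l - 4)*(l + 1)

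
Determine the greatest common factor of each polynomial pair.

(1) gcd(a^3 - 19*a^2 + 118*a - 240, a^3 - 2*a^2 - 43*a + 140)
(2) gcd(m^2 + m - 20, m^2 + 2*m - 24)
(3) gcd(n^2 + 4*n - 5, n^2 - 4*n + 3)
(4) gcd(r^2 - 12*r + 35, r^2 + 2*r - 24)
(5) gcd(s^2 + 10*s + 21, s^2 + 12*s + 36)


(1) = gcd((a - 8)*(a - 6)*(a - 5), (a - 5)*(a - 4)*(a + 7)) = a - 5
(2) = gcd((m - 4)*(m + 5), (m - 4)*(m + 6)) = m - 4
(3) = gcd((n - 1)*(n + 5), (n - 3)*(n - 1)) = n - 1
(4) = gcd((r - 7)*(r - 5), (r - 4)*(r + 6)) = 1
(5) = gcd((s + 3)*(s + 7), (s + 6)^2) = 1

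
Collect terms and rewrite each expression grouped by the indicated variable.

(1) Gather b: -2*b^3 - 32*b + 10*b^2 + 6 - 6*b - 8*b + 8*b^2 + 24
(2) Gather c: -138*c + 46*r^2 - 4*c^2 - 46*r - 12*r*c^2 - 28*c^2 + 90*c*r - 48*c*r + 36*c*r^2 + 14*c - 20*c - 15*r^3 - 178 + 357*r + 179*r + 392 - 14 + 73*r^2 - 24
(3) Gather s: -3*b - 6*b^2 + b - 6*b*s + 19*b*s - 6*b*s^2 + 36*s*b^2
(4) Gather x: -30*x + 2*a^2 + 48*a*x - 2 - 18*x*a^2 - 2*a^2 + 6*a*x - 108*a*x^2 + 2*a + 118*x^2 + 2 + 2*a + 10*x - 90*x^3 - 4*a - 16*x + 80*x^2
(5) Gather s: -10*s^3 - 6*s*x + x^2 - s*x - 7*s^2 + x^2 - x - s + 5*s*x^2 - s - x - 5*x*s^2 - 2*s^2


(1) = -2*b^3 + 18*b^2 - 46*b + 30
(2) = c^2*(-12*r - 32) + c*(36*r^2 + 42*r - 144) - 15*r^3 + 119*r^2 + 490*r + 176
(3) = -6*b^2 - 6*b*s^2 - 2*b + s*(36*b^2 + 13*b)
(4) = -90*x^3 + x^2*(198 - 108*a) + x*(-18*a^2 + 54*a - 36)
(5) = -10*s^3 + s^2*(-5*x - 9) + s*(5*x^2 - 7*x - 2) + 2*x^2 - 2*x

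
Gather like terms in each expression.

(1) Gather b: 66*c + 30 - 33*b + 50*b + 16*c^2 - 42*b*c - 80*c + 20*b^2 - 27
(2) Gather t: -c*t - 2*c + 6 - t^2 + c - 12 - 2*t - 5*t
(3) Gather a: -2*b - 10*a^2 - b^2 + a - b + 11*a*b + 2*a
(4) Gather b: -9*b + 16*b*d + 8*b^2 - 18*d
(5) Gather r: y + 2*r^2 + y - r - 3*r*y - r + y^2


(1) = 20*b^2 + b*(17 - 42*c) + 16*c^2 - 14*c + 3
(2) = -c - t^2 + t*(-c - 7) - 6
(3) = -10*a^2 + a*(11*b + 3) - b^2 - 3*b
(4) = 8*b^2 + b*(16*d - 9) - 18*d
(5) = 2*r^2 + r*(-3*y - 2) + y^2 + 2*y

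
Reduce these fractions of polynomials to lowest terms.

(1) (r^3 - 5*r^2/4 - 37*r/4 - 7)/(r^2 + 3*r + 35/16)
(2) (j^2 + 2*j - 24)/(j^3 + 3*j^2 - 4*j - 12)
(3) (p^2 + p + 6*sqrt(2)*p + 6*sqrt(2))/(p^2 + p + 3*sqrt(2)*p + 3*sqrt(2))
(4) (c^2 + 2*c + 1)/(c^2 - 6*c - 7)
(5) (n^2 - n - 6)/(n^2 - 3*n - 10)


(1) = (4*r^2 - 12*r - 16)/(4*r + 5)
(2) = (j^2 + 2*j - 24)/(j^3 + 3*j^2 - 4*j - 12)
(3) = (p + 6*sqrt(2))/(p + 3*sqrt(2))
(4) = (c + 1)/(c - 7)
(5) = (n - 3)/(n - 5)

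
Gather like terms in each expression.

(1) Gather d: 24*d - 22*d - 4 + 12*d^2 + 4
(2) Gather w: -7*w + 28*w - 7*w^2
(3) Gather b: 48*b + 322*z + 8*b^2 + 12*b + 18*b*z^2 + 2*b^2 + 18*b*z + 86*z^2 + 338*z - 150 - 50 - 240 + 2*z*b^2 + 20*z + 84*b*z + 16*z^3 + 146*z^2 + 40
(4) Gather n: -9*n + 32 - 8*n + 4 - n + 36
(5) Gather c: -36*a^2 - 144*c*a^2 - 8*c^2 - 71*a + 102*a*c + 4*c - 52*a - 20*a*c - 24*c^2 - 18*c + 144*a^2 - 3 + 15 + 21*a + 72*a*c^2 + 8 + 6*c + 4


(1) = 12*d^2 + 2*d
(2) = -7*w^2 + 21*w
(3) = b^2*(2*z + 10) + b*(18*z^2 + 102*z + 60) + 16*z^3 + 232*z^2 + 680*z - 400
(4) = 72 - 18*n
(5) = 108*a^2 - 102*a + c^2*(72*a - 32) + c*(-144*a^2 + 82*a - 8) + 24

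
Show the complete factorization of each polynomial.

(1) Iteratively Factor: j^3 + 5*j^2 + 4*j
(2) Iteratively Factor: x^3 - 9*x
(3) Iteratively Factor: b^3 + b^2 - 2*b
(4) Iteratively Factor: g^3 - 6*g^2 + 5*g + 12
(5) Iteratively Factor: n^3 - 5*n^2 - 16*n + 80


(1) = (j)*(j^2 + 5*j + 4) = j*(j + 4)*(j + 1)
(2) = (x - 3)*(x^2 + 3*x) = x*(x - 3)*(x + 3)
(3) = (b)*(b^2 + b - 2) = b*(b - 1)*(b + 2)
(4) = (g - 3)*(g^2 - 3*g - 4) = (g - 3)*(g + 1)*(g - 4)
(5) = (n - 5)*(n^2 - 16) = (n - 5)*(n + 4)*(n - 4)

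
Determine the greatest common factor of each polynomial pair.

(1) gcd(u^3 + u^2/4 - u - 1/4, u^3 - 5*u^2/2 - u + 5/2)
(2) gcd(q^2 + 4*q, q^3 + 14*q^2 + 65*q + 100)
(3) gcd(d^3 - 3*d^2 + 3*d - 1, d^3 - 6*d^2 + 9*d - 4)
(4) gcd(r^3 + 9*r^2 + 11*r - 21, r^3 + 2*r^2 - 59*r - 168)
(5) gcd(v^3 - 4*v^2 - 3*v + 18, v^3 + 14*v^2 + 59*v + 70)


(1) = u^2 - 1
(2) = gcd(q*(q + 4), (q + 4)*(q + 5)^2) = q + 4
(3) = gcd((d - 1)^3, (d - 4)*(d - 1)^2) = d^2 - 2*d + 1
(4) = r^2 + 10*r + 21
(5) = gcd((v - 3)^2*(v + 2), (v + 2)*(v + 5)*(v + 7)) = v + 2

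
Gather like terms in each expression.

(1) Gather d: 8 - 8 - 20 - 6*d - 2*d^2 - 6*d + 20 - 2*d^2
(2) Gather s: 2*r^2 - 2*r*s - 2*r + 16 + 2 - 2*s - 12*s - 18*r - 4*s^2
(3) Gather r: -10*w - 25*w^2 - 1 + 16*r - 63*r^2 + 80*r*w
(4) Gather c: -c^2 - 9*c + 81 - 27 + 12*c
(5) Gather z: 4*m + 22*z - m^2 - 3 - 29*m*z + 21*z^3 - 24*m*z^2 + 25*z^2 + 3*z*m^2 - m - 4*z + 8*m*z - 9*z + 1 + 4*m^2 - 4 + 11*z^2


(1) = -4*d^2 - 12*d
(2) = 2*r^2 - 20*r - 4*s^2 + s*(-2*r - 14) + 18
(3) = -63*r^2 + r*(80*w + 16) - 25*w^2 - 10*w - 1
(4) = -c^2 + 3*c + 54
(5) = 3*m^2 + 3*m + 21*z^3 + z^2*(36 - 24*m) + z*(3*m^2 - 21*m + 9) - 6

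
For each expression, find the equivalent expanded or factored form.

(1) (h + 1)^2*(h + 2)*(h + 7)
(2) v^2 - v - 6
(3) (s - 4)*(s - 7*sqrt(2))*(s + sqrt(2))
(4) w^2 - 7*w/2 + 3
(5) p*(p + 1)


(1) = h^4 + 11*h^3 + 33*h^2 + 37*h + 14
(2) = (v - 3)*(v + 2)
(3) = s^3 - 6*sqrt(2)*s^2 - 4*s^2 - 14*s + 24*sqrt(2)*s + 56
(4) = (w - 2)*(w - 3/2)
(5) = p^2 + p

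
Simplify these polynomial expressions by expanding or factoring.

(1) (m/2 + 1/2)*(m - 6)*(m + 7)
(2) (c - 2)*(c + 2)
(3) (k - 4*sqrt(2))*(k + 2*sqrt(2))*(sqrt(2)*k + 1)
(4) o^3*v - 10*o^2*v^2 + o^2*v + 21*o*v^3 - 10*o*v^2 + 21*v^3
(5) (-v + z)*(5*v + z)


(1) = m^3/2 + m^2 - 41*m/2 - 21
(2) = c^2 - 4
(3) = sqrt(2)*k^3 - 3*k^2 - 18*sqrt(2)*k - 16
(4) = (o - 7*v)*(o - 3*v)*(o*v + v)
(5) = -5*v^2 + 4*v*z + z^2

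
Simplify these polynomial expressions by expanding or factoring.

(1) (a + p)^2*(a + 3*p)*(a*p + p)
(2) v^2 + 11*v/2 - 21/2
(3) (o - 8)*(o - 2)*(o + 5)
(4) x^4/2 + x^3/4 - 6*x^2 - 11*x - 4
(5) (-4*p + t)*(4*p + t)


(1) = a^4*p + 5*a^3*p^2 + a^3*p + 7*a^2*p^3 + 5*a^2*p^2 + 3*a*p^4 + 7*a*p^3 + 3*p^4
(2) = (v - 3/2)*(v + 7)
(3) = o^3 - 5*o^2 - 34*o + 80
(4) = (x/2 + 1)*(x - 4)*(x + 1/2)*(x + 2)
(5) = -16*p^2 + t^2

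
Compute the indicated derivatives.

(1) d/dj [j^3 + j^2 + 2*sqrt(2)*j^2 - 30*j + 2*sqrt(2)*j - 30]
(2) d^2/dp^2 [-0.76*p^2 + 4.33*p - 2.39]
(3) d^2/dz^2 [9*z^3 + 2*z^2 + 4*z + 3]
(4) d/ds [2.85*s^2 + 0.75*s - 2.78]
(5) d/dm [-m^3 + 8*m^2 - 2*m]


(1) = 3*j^2 + 2*j + 4*sqrt(2)*j - 30 + 2*sqrt(2)
(2) = -1.52000000000000
(3) = 54*z + 4
(4) = 5.7*s + 0.75
(5) = -3*m^2 + 16*m - 2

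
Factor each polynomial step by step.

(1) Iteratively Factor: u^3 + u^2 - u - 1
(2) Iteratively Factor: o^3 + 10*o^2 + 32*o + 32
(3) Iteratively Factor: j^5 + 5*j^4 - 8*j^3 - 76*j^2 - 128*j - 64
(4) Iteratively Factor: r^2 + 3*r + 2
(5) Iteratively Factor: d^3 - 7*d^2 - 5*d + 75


(1) = (u - 1)*(u^2 + 2*u + 1) = (u - 1)*(u + 1)*(u + 1)
(2) = (o + 4)*(o^2 + 6*o + 8) = (o + 2)*(o + 4)*(o + 4)
(3) = (j - 4)*(j^4 + 9*j^3 + 28*j^2 + 36*j + 16) = (j - 4)*(j + 1)*(j^3 + 8*j^2 + 20*j + 16) = (j - 4)*(j + 1)*(j + 4)*(j^2 + 4*j + 4) = (j - 4)*(j + 1)*(j + 2)*(j + 4)*(j + 2)
(4) = (r + 1)*(r + 2)
(5) = (d - 5)*(d^2 - 2*d - 15) = (d - 5)^2*(d + 3)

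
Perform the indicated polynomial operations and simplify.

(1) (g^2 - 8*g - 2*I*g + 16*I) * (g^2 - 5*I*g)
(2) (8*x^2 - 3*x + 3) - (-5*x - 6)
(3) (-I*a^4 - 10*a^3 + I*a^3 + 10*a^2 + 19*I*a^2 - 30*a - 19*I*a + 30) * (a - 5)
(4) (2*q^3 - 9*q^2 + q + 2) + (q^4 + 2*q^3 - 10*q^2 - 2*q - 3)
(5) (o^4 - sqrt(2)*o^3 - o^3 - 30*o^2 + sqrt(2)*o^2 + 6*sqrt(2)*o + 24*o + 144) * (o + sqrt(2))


(1) = g^4 - 8*g^3 - 7*I*g^3 - 10*g^2 + 56*I*g^2 + 80*g
(2) = 8*x^2 + 2*x + 9
(3) = -I*a^5 - 10*a^4 + 6*I*a^4 + 60*a^3 + 14*I*a^3 - 80*a^2 - 114*I*a^2 + 180*a + 95*I*a - 150
(4) = q^4 + 4*q^3 - 19*q^2 - q - 1
(5) = o^5 - o^4 - 32*o^3 - 24*sqrt(2)*o^2 + 26*o^2 + 24*sqrt(2)*o + 156*o + 144*sqrt(2)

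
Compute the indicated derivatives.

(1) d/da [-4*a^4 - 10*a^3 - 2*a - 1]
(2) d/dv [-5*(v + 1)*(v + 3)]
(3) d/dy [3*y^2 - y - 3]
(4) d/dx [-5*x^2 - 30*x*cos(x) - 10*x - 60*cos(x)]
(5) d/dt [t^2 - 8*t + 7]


(1) = -16*a^3 - 30*a^2 - 2
(2) = -10*v - 20
(3) = 6*y - 1
(4) = 30*x*sin(x) - 10*x + 60*sin(x) - 30*cos(x) - 10
(5) = 2*t - 8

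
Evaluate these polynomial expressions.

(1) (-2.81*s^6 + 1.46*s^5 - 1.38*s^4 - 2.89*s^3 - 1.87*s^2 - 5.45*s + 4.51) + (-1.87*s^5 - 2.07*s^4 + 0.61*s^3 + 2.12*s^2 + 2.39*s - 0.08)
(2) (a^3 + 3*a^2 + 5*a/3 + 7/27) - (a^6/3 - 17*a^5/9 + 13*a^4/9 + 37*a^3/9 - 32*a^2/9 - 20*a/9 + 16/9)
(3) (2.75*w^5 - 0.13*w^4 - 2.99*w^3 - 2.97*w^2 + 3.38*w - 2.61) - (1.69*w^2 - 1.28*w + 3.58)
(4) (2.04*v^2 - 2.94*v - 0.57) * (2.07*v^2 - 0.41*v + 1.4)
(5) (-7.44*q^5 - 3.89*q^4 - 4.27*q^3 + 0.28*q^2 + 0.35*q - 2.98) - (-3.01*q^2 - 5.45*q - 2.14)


(1) = -2.81*s^6 - 0.41*s^5 - 3.45*s^4 - 2.28*s^3 + 0.25*s^2 - 3.06*s + 4.43
(2) = -a^6/3 + 17*a^5/9 - 13*a^4/9 - 28*a^3/9 + 59*a^2/9 + 35*a/9 - 41/27
(3) = 2.75*w^5 - 0.13*w^4 - 2.99*w^3 - 4.66*w^2 + 4.66*w - 6.19
(4) = 4.2228*v^4 - 6.9222*v^3 + 2.8815*v^2 - 3.8823*v - 0.798
(5) = -7.44*q^5 - 3.89*q^4 - 4.27*q^3 + 3.29*q^2 + 5.8*q - 0.84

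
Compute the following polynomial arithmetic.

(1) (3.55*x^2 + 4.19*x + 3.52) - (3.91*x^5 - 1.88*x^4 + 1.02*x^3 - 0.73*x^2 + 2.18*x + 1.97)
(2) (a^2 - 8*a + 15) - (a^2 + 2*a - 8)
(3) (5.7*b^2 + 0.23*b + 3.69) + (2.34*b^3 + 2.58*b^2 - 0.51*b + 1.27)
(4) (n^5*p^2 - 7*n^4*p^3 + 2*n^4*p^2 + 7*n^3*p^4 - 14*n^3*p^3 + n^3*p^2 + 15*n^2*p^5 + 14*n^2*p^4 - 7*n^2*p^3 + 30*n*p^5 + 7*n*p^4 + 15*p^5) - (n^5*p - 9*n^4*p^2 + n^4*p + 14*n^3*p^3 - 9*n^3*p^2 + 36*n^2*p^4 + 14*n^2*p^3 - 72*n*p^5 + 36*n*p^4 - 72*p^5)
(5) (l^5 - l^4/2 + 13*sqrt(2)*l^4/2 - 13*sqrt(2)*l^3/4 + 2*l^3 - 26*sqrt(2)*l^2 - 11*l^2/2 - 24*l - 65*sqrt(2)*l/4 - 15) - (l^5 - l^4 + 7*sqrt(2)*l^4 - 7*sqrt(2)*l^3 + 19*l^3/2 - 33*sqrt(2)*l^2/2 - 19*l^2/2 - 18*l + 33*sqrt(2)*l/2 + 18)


(1) = -3.91*x^5 + 1.88*x^4 - 1.02*x^3 + 4.28*x^2 + 2.01*x + 1.55
(2) = 23 - 10*a
(3) = 2.34*b^3 + 8.28*b^2 - 0.28*b + 4.96
(4) = n^5*p^2 - n^5*p - 7*n^4*p^3 + 11*n^4*p^2 - n^4*p + 7*n^3*p^4 - 28*n^3*p^3 + 10*n^3*p^2 + 15*n^2*p^5 - 22*n^2*p^4 - 21*n^2*p^3 + 102*n*p^5 - 29*n*p^4 + 87*p^5
(5) = -sqrt(2)*l^4/2 + l^4/2 - 15*l^3/2 + 15*sqrt(2)*l^3/4 - 19*sqrt(2)*l^2/2 + 4*l^2 - 131*sqrt(2)*l/4 - 6*l - 33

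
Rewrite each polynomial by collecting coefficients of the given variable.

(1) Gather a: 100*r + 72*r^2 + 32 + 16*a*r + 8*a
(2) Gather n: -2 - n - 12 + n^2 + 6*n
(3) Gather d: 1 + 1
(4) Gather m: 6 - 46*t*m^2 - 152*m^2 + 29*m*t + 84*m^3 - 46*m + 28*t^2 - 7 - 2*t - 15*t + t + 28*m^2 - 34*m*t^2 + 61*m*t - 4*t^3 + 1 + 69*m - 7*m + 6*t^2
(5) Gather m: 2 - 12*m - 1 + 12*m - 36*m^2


(1) = a*(16*r + 8) + 72*r^2 + 100*r + 32
(2) = n^2 + 5*n - 14
(3) = 2
(4) = 84*m^3 + m^2*(-46*t - 124) + m*(-34*t^2 + 90*t + 16) - 4*t^3 + 34*t^2 - 16*t
(5) = 1 - 36*m^2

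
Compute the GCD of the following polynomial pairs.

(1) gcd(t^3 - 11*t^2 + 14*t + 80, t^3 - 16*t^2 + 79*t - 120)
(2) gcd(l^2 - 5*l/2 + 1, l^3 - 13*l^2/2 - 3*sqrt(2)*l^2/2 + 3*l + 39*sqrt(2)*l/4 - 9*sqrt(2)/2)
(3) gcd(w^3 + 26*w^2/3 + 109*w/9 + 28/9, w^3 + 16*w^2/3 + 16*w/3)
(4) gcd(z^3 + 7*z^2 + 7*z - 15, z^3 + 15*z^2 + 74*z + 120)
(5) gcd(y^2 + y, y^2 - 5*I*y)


(1) = gcd((t - 8)*(t - 5)*(t + 2), (t - 8)*(t - 5)*(t - 3)) = t^2 - 13*t + 40
(2) = l - 1/2
(3) = gcd((w + 1/3)*(w + 4/3)*(w + 7), w*(w + 4/3)*(w + 4)) = w + 4/3
(4) = gcd((z - 1)*(z + 3)*(z + 5), (z + 4)*(z + 5)*(z + 6)) = z + 5
(5) = y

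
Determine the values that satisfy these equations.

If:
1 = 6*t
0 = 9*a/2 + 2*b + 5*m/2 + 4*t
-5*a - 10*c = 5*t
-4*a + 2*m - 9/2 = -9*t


Then:
a = m/2 - 3/4
b = 65/48 - 19*m/8
c = 7/24 - m/4
t = 1/6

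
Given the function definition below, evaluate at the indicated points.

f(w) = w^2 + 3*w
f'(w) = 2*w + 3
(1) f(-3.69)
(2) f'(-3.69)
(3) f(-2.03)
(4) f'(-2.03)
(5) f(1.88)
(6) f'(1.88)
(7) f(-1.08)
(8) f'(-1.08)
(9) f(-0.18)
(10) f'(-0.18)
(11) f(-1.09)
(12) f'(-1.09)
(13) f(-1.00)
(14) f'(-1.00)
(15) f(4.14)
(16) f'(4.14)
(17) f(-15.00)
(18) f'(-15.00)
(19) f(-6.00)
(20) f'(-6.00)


(1) = 2.55
(2) = -4.38
(3) = -1.97
(4) = -1.06
(5) = 9.17
(6) = 6.76
(7) = -2.07
(8) = 0.84
(9) = -0.51
(10) = 2.64
(11) = -2.08
(12) = 0.82
(13) = -2.00
(14) = 1.00
(15) = 29.56
(16) = 11.28
(17) = 180.00
(18) = -27.00
(19) = 18.00
(20) = -9.00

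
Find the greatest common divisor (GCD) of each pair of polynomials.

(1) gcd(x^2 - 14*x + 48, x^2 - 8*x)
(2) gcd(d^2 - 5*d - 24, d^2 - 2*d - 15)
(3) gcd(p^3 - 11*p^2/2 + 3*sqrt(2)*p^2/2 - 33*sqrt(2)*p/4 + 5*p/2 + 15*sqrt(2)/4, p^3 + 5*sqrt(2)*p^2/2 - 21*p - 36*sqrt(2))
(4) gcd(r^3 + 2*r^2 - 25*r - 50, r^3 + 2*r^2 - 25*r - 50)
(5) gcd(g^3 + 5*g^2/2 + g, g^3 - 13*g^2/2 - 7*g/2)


(1) = x - 8
(2) = gcd((d - 8)*(d + 3), (d - 5)*(d + 3)) = d + 3
(3) = p + 3*sqrt(2)/2
(4) = r^3 + 2*r^2 - 25*r - 50
(5) = gcd(g*(g + 1/2)*(g + 2), g*(g - 7)*(g + 1/2)) = g^2 + g/2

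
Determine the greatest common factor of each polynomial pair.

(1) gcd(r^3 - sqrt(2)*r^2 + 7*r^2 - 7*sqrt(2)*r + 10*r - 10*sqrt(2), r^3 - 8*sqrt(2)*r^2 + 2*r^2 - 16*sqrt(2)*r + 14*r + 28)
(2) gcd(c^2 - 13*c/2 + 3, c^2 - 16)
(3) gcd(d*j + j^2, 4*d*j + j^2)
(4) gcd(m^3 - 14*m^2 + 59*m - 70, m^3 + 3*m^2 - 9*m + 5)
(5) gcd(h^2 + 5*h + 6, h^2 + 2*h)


(1) = gcd((r + 2)*(r + 5)*(r - sqrt(2)), (r + 2)*(r - 7*sqrt(2))*(r - sqrt(2))) = r^2 + r*(2 - sqrt(2)) - 2*sqrt(2)
(2) = gcd((c - 6)*(c - 1/2), (c - 4)*(c + 4)) = 1
(3) = j
(4) = gcd((m - 7)*(m - 5)*(m - 2), (m - 1)^2*(m + 5)) = 1
(5) = h + 2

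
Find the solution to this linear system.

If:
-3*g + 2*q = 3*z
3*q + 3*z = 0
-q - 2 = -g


Then:
g = 5
q = 3
z = -3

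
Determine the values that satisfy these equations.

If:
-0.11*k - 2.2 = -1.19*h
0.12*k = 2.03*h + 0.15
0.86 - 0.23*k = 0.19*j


Then:
h = -3.48
j = 74.37
k = -57.70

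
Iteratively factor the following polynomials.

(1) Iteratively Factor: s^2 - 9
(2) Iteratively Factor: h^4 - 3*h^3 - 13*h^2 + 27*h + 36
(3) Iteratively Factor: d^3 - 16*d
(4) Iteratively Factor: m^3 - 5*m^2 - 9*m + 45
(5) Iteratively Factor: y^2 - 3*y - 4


(1) = (s - 3)*(s + 3)
(2) = (h + 3)*(h^3 - 6*h^2 + 5*h + 12) = (h - 4)*(h + 3)*(h^2 - 2*h - 3) = (h - 4)*(h - 3)*(h + 3)*(h + 1)
(3) = (d + 4)*(d^2 - 4*d) = d*(d + 4)*(d - 4)
(4) = (m - 5)*(m^2 - 9) = (m - 5)*(m - 3)*(m + 3)
(5) = (y - 4)*(y + 1)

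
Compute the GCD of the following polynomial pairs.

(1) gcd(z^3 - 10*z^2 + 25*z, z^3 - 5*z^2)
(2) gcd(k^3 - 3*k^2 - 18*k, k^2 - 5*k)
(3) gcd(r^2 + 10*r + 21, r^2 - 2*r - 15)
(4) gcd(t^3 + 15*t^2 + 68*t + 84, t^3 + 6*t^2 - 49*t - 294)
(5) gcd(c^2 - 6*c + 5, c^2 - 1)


(1) = z^2 - 5*z
(2) = k
(3) = r + 3
(4) = t^2 + 13*t + 42
(5) = c - 1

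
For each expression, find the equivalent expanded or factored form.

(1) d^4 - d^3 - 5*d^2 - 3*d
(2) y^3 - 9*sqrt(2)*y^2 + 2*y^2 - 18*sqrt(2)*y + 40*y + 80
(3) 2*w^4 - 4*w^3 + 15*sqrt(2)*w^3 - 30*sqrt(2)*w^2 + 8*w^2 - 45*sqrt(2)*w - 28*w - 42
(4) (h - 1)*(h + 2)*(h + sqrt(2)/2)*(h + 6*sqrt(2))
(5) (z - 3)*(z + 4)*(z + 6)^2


(1) = d*(d - 3)*(d + 1)^2
(2) = (y + 2)*(y - 5*sqrt(2))*(y - 4*sqrt(2))
(3) = (w - 3)*(w + 7*sqrt(2))*(sqrt(2)*w + 1)*(sqrt(2)*w + sqrt(2))
(4) = h^4 + h^3 + 13*sqrt(2)*h^3/2 + 4*h^2 + 13*sqrt(2)*h^2/2 - 13*sqrt(2)*h + 6*h - 12
(5) = z^4 + 13*z^3 + 36*z^2 - 108*z - 432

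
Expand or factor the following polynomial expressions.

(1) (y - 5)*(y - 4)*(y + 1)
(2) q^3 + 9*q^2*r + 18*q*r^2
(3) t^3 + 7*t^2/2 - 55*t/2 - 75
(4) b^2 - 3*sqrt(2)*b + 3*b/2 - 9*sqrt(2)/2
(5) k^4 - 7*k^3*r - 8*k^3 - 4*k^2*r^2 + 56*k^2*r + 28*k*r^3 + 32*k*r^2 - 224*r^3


(1) = y^3 - 8*y^2 + 11*y + 20
(2) = q*(q + 3*r)*(q + 6*r)
(3) = (t - 5)*(t + 5/2)*(t + 6)
(4) = (b + 3/2)*(b - 3*sqrt(2))
(5) = (k - 8)*(k - 7*r)*(k - 2*r)*(k + 2*r)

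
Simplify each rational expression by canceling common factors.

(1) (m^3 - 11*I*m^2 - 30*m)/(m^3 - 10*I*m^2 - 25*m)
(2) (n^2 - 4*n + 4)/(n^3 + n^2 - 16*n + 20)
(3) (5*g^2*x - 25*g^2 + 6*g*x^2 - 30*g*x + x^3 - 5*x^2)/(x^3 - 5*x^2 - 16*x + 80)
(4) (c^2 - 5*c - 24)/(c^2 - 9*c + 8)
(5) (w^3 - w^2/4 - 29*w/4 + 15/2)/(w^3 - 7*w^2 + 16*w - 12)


(1) = (m - 6*I)/(m - 5*I)
(2) = 1/(n + 5)
(3) = (5*g^2 + 6*g*x + x^2)/(x^2 - 16)
(4) = (c + 3)/(c - 1)
(5) = (4*w^2 + 7*w - 15)/(4*w^2 - 20*w + 24)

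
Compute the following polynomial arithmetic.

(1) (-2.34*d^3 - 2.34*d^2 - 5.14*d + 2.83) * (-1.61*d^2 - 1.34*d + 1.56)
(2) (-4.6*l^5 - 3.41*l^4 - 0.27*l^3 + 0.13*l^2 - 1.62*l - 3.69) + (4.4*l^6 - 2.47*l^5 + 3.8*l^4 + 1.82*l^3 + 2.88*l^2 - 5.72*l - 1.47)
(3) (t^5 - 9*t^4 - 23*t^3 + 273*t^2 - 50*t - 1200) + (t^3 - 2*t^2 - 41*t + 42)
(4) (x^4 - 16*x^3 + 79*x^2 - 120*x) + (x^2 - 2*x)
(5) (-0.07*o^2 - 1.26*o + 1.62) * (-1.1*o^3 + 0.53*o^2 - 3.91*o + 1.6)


(1) = 3.7674*d^5 + 6.903*d^4 + 7.7606*d^3 - 1.3191*d^2 - 11.8106*d + 4.4148
(2) = 4.4*l^6 - 7.07*l^5 + 0.39*l^4 + 1.55*l^3 + 3.01*l^2 - 7.34*l - 5.16
(3) = t^5 - 9*t^4 - 22*t^3 + 271*t^2 - 91*t - 1158
(4) = x^4 - 16*x^3 + 80*x^2 - 122*x
(5) = 0.077*o^5 + 1.3489*o^4 - 2.1761*o^3 + 5.6732*o^2 - 8.3502*o + 2.592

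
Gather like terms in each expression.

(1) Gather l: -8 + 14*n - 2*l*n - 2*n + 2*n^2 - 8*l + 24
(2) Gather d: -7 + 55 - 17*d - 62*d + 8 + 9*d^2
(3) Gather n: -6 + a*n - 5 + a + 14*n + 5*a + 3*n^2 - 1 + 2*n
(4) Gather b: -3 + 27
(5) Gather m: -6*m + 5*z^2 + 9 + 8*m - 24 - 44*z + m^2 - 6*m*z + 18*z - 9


(1) = l*(-2*n - 8) + 2*n^2 + 12*n + 16
(2) = 9*d^2 - 79*d + 56
(3) = 6*a + 3*n^2 + n*(a + 16) - 12
(4) = 24
(5) = m^2 + m*(2 - 6*z) + 5*z^2 - 26*z - 24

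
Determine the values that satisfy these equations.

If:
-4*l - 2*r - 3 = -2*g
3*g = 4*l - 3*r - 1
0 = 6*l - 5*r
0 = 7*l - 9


Then:
No Solution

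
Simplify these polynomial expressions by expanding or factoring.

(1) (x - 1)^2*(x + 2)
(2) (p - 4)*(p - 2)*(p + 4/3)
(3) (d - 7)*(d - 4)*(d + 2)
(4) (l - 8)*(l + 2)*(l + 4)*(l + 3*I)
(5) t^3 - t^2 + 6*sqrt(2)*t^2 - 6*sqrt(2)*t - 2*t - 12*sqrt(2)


(1) = x^3 - 3*x + 2
(2) = p^3 - 14*p^2/3 + 32/3
(3) = d^3 - 9*d^2 + 6*d + 56
(4) = l^4 - 2*l^3 + 3*I*l^3 - 40*l^2 - 6*I*l^2 - 64*l - 120*I*l - 192*I
(5) = (t - 2)*(t + 1)*(t + 6*sqrt(2))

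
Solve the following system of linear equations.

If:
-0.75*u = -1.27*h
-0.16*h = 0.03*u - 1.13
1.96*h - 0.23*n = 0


Then:
h = 5.36
n = 45.68
u = 9.08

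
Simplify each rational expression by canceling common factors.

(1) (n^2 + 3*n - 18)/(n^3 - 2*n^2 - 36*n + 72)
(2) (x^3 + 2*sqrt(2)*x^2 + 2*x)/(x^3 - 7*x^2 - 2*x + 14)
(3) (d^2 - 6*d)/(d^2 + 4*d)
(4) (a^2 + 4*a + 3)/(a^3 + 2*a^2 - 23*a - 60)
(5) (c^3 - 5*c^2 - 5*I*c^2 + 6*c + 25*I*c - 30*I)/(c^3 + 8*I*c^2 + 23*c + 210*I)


(1) = (n - 3)/(n^2 - 8*n + 12)
(2) = (x^2 + sqrt(2)*x)/(x^2 + x*(-7 - sqrt(2)) + 7*sqrt(2))
(3) = (d - 6)/(d + 4)
(4) = (a + 1)/(a^2 - a - 20)
(5) = (c^2 - 5*c + 6)/(c^2 + 13*I*c - 42)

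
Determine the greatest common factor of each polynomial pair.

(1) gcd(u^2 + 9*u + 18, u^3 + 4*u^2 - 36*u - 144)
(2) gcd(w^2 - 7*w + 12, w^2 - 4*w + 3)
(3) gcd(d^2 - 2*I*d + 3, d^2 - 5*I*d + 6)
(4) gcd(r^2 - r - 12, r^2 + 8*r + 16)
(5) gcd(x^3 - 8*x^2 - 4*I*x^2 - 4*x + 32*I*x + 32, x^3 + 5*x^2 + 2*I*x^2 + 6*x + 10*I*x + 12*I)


(1) = gcd((u + 3)*(u + 6), (u - 6)*(u + 4)*(u + 6)) = u + 6
(2) = gcd((w - 4)*(w - 3), (w - 3)*(w - 1)) = w - 3
(3) = gcd((d - 3*I)*(d + I), (d - 6*I)*(d + I)) = d + I
(4) = 1
(5) = 1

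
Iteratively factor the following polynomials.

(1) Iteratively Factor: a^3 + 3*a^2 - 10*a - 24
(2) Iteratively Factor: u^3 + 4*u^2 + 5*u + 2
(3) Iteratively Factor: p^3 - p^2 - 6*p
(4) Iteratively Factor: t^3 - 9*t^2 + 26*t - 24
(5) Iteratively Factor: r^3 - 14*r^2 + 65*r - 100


(1) = (a + 2)*(a^2 + a - 12) = (a - 3)*(a + 2)*(a + 4)
(2) = (u + 1)*(u^2 + 3*u + 2) = (u + 1)^2*(u + 2)
(3) = (p + 2)*(p^2 - 3*p) = (p - 3)*(p + 2)*(p)
(4) = (t - 4)*(t^2 - 5*t + 6) = (t - 4)*(t - 2)*(t - 3)
(5) = (r - 4)*(r^2 - 10*r + 25) = (r - 5)*(r - 4)*(r - 5)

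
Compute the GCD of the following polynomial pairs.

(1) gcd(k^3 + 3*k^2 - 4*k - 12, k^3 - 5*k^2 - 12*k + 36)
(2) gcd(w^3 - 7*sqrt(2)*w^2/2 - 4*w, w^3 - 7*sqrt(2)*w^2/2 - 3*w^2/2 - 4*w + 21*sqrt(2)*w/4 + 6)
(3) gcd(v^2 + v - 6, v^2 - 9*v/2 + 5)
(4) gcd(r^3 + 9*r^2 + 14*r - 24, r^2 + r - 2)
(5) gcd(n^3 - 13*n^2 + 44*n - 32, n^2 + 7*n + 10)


(1) = k^2 + k - 6
(2) = w^2 - 7*sqrt(2)*w/2 - 4
(3) = gcd((v - 2)*(v + 3), (v - 5/2)*(v - 2)) = v - 2
(4) = r - 1
(5) = gcd((n - 8)*(n - 4)*(n - 1), (n + 2)*(n + 5)) = 1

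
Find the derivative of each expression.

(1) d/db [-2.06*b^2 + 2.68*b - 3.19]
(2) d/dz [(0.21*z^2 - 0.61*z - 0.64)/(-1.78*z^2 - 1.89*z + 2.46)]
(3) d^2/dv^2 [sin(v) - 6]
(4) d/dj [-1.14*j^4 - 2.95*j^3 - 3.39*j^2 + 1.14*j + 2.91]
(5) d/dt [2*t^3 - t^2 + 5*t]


(1) = 2.68 - 4.12*b
(2) = (-1.4827*z^2 - 1.2452*z - 2.7102)/(3.1684*z^4 + 6.7284*z^3 - 5.1855*z^2 - 9.2988*z + 6.0516)
(3) = -sin(v)
(4) = -4.56*j^3 - 8.85*j^2 - 6.78*j + 1.14
(5) = 6*t^2 - 2*t + 5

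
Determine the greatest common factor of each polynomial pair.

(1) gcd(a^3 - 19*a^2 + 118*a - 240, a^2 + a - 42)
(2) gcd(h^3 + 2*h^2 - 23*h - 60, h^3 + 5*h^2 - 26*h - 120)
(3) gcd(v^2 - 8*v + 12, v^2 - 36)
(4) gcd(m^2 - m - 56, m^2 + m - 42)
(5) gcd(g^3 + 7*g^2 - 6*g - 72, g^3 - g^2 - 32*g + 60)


(1) = a - 6
(2) = gcd((h - 5)*(h + 3)*(h + 4), (h - 5)*(h + 4)*(h + 6)) = h^2 - h - 20
(3) = v - 6
(4) = m + 7
(5) = gcd((g - 3)*(g + 4)*(g + 6), (g - 5)*(g - 2)*(g + 6)) = g + 6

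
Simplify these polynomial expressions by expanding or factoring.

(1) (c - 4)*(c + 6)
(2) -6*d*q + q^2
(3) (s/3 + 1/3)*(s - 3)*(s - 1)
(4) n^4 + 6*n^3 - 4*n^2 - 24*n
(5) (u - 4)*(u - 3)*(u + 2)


(1) = c^2 + 2*c - 24
(2) = q*(-6*d + q)
(3) = s^3/3 - s^2 - s/3 + 1
(4) = n*(n - 2)*(n + 2)*(n + 6)
(5) = u^3 - 5*u^2 - 2*u + 24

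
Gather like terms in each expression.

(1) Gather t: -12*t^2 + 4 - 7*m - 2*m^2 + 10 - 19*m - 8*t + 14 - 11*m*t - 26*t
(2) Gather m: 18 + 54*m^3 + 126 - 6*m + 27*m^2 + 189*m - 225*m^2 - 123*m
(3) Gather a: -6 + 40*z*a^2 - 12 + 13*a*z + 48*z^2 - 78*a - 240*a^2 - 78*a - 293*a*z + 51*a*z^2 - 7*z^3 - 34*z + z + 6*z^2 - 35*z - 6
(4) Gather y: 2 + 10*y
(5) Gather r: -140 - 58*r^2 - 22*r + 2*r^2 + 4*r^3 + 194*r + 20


(1) = -2*m^2 - 26*m - 12*t^2 + t*(-11*m - 34) + 28
(2) = 54*m^3 - 198*m^2 + 60*m + 144
(3) = a^2*(40*z - 240) + a*(51*z^2 - 280*z - 156) - 7*z^3 + 54*z^2 - 68*z - 24
(4) = 10*y + 2
(5) = 4*r^3 - 56*r^2 + 172*r - 120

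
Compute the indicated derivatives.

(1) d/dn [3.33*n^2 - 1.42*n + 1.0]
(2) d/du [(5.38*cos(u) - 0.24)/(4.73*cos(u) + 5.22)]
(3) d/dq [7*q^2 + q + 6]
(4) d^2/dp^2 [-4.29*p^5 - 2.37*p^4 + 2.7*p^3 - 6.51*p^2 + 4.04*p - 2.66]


(1) = 6.66*n - 1.42
(2) = -29.2188*sin(u)/(4.73*cos(u) + 5.22)^2
(3) = 14*q + 1
(4) = -85.8*p^3 - 28.44*p^2 + 16.2*p - 13.02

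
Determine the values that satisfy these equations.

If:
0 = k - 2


Then:
k = 2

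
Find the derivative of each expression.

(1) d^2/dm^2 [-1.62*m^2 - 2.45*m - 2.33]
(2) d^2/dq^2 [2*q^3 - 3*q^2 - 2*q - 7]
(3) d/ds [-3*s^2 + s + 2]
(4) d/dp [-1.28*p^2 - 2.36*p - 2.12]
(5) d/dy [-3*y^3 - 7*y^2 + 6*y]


(1) = -3.24000000000000
(2) = 12*q - 6
(3) = 1 - 6*s
(4) = -2.56*p - 2.36
(5) = -9*y^2 - 14*y + 6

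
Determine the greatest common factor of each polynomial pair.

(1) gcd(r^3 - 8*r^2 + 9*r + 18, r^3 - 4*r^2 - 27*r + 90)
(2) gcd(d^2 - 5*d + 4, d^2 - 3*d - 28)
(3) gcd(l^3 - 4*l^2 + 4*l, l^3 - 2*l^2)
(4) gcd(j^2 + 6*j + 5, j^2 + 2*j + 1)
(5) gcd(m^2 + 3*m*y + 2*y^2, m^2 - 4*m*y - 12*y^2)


(1) = r^2 - 9*r + 18
(2) = 1
(3) = l^2 - 2*l
(4) = gcd((j + 1)*(j + 5), (j + 1)^2) = j + 1
(5) = m + 2*y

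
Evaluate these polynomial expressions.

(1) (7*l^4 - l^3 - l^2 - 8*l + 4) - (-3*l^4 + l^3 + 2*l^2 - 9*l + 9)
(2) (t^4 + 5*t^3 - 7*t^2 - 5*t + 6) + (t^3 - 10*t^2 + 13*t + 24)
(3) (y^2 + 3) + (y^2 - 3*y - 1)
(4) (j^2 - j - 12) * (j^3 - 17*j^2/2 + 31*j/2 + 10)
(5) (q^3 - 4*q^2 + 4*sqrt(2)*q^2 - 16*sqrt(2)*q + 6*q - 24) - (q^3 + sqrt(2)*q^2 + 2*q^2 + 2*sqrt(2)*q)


(1) = 10*l^4 - 2*l^3 - 3*l^2 + l - 5
(2) = t^4 + 6*t^3 - 17*t^2 + 8*t + 30
(3) = 2*y^2 - 3*y + 2
(4) = j^5 - 19*j^4/2 + 12*j^3 + 193*j^2/2 - 196*j - 120
(5) = -6*q^2 + 3*sqrt(2)*q^2 - 18*sqrt(2)*q + 6*q - 24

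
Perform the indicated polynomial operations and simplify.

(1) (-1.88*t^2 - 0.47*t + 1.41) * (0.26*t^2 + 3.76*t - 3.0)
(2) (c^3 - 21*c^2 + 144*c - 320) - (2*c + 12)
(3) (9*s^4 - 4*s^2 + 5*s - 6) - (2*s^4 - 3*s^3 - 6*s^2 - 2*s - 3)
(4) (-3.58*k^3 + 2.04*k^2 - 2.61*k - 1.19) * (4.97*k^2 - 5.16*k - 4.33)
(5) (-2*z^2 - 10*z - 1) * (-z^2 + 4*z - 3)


(1) = -0.4888*t^4 - 7.191*t^3 + 4.2394*t^2 + 6.7116*t - 4.23
(2) = c^3 - 21*c^2 + 142*c - 332
(3) = 7*s^4 + 3*s^3 + 2*s^2 + 7*s - 3
(4) = -17.7926*k^5 + 28.6116*k^4 - 7.9967*k^3 - 1.2799*k^2 + 17.4417*k + 5.1527
(5) = 2*z^4 + 2*z^3 - 33*z^2 + 26*z + 3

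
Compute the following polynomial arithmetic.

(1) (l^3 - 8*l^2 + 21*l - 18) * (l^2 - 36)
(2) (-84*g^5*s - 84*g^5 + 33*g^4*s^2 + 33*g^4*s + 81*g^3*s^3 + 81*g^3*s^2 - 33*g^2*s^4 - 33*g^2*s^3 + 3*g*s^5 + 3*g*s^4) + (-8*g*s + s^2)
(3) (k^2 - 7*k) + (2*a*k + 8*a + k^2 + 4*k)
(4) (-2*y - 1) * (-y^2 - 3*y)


(1) = l^5 - 8*l^4 - 15*l^3 + 270*l^2 - 756*l + 648
(2) = -84*g^5*s - 84*g^5 + 33*g^4*s^2 + 33*g^4*s + 81*g^3*s^3 + 81*g^3*s^2 - 33*g^2*s^4 - 33*g^2*s^3 + 3*g*s^5 + 3*g*s^4 - 8*g*s + s^2
(3) = 2*a*k + 8*a + 2*k^2 - 3*k
(4) = 2*y^3 + 7*y^2 + 3*y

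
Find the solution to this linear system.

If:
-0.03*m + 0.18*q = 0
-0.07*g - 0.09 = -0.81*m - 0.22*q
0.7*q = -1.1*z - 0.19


Then:
g = -114.040816326531*z - 20.9836734693878
m = -9.42857142857143*z - 1.62857142857143
q = -1.57142857142857*z - 0.271428571428571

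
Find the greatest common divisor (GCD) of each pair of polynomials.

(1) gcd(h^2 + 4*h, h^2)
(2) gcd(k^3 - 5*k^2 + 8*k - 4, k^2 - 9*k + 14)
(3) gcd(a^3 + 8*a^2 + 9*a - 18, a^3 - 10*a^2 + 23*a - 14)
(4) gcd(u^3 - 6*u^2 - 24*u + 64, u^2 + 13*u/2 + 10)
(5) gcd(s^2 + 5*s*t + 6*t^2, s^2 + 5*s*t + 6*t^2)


(1) = gcd(h*(h + 4), h^2) = h
(2) = k - 2
(3) = a - 1
(4) = u + 4
(5) = s^2 + 5*s*t + 6*t^2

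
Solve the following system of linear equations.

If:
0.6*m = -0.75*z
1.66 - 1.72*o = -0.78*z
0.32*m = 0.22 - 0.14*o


Then:
m = 0.32
o = 0.85
z = -0.25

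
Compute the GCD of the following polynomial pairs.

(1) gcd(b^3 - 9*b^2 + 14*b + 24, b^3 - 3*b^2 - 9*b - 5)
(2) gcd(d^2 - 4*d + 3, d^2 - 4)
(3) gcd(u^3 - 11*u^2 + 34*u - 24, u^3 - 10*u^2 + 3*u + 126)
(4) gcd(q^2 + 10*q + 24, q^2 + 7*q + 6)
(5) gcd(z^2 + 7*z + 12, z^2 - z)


(1) = gcd((b - 6)*(b - 4)*(b + 1), (b - 5)*(b + 1)^2) = b + 1
(2) = 1
(3) = u - 6
(4) = gcd((q + 4)*(q + 6), (q + 1)*(q + 6)) = q + 6
(5) = 1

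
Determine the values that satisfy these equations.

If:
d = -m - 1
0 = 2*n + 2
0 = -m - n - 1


Then:
d = -1
m = 0
n = -1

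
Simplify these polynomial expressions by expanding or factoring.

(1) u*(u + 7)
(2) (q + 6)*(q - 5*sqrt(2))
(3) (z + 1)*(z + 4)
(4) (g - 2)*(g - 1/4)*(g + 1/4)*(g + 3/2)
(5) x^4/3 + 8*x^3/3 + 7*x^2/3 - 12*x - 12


(1) = u^2 + 7*u
(2) = q^2 - 5*sqrt(2)*q + 6*q - 30*sqrt(2)
(3) = z^2 + 5*z + 4
(4) = g^4 - g^3/2 - 49*g^2/16 + g/32 + 3/16
(5) = (x/3 + 1)*(x - 2)*(x + 1)*(x + 6)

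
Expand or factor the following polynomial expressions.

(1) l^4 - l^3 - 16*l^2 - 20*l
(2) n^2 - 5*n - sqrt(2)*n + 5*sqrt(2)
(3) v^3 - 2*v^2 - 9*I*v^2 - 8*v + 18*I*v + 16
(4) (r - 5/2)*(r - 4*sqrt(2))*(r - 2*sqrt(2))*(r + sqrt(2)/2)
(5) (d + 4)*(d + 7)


(1) = l*(l - 5)*(l + 2)^2
(2) = (n - 5)*(n - sqrt(2))
(3) = (v - 2)*(v - 8*I)*(v - I)
(4) = r^4 - 11*sqrt(2)*r^3/2 - 5*r^3/2 + 10*r^2 + 55*sqrt(2)*r^2/4 - 25*r + 8*sqrt(2)*r - 20*sqrt(2)
(5) = d^2 + 11*d + 28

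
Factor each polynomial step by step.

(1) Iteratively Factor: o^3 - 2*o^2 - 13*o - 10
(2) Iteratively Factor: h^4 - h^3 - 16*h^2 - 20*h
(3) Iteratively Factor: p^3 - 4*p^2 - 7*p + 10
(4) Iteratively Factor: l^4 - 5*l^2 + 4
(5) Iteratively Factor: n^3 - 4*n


(1) = (o + 2)*(o^2 - 4*o - 5) = (o - 5)*(o + 2)*(o + 1)
(2) = (h + 2)*(h^3 - 3*h^2 - 10*h) = (h - 5)*(h + 2)*(h^2 + 2*h) = (h - 5)*(h + 2)^2*(h)
(3) = (p - 1)*(p^2 - 3*p - 10) = (p - 5)*(p - 1)*(p + 2)
(4) = (l - 2)*(l^3 + 2*l^2 - l - 2) = (l - 2)*(l + 2)*(l^2 - 1) = (l - 2)*(l - 1)*(l + 2)*(l + 1)
(5) = (n)*(n^2 - 4) = n*(n - 2)*(n + 2)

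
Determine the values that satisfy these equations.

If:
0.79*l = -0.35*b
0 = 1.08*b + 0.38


Then:
b = -0.35
l = 0.16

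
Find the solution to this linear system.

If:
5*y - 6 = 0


Then:
y = 6/5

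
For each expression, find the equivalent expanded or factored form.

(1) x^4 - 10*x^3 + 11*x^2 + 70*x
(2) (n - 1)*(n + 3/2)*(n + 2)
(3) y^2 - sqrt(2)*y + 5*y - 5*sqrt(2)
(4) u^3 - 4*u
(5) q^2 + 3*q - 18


(1) = x*(x - 7)*(x - 5)*(x + 2)
(2) = n^3 + 5*n^2/2 - n/2 - 3
(3) = (y + 5)*(y - sqrt(2))
(4) = u*(u - 2)*(u + 2)
(5) = (q - 3)*(q + 6)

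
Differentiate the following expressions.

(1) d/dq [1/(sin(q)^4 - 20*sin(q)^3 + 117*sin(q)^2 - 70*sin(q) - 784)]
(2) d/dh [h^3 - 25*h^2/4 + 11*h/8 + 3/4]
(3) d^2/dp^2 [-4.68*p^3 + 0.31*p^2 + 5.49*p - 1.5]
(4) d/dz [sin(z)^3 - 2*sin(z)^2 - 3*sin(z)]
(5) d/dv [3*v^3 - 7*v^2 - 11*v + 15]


(1) = 2*(16*sin(q) + 2*cos(q)^2 - 7)*cos(q)/((sin(q) - 8)^2*(sin(q) - 7)^3*(sin(q) + 2)^2)
(2) = 3*h^2 - 25*h/2 + 11/8
(3) = 0.62 - 28.08*p
(4) = -4*sin(z)*cos(z) - 3*cos(z)^3
(5) = 9*v^2 - 14*v - 11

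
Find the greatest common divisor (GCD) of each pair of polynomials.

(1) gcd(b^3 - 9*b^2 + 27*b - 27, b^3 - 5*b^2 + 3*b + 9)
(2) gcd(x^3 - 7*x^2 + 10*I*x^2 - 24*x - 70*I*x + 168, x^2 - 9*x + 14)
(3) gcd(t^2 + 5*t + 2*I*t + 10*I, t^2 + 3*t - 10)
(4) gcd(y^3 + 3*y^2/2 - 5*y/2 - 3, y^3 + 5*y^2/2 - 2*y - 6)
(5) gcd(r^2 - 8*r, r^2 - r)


(1) = gcd((b - 3)^3, (b - 3)^2*(b + 1)) = b^2 - 6*b + 9
(2) = x - 7
(3) = gcd((t + 5)*(t + 2*I), (t - 2)*(t + 5)) = t + 5
(4) = gcd((y - 3/2)*(y + 1)*(y + 2), (y - 3/2)*(y + 2)^2) = y^2 + y/2 - 3
(5) = r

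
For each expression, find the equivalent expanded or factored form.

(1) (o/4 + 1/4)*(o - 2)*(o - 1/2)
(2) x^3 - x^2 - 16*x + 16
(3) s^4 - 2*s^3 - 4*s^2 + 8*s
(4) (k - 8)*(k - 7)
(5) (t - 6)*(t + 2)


(1) = o^3/4 - 3*o^2/8 - 3*o/8 + 1/4
(2) = (x - 4)*(x - 1)*(x + 4)
(3) = s*(s - 2)^2*(s + 2)
(4) = k^2 - 15*k + 56
(5) = t^2 - 4*t - 12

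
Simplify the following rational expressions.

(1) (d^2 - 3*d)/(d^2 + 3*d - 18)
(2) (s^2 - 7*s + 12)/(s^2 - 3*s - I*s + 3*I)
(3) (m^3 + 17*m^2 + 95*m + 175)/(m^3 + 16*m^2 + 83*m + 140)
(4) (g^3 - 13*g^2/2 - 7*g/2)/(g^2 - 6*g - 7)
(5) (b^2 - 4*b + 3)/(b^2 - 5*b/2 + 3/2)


(1) = d/(d + 6)
(2) = (s - 4)/(s - I)
(3) = (m + 5)/(m + 4)
(4) = (2*g^2 + g)/(2*g + 2)
(5) = (2*b - 6)/(2*b - 3)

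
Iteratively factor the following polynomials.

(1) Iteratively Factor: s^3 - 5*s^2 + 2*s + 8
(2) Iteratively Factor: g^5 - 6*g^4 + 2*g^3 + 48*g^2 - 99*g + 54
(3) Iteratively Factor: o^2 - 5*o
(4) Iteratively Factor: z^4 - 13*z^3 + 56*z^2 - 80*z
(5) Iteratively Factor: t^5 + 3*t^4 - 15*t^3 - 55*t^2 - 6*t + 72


(1) = (s - 4)*(s^2 - s - 2) = (s - 4)*(s - 2)*(s + 1)
(2) = (g - 1)*(g^4 - 5*g^3 - 3*g^2 + 45*g - 54) = (g - 2)*(g - 1)*(g^3 - 3*g^2 - 9*g + 27) = (g - 3)*(g - 2)*(g - 1)*(g^2 - 9) = (g - 3)*(g - 2)*(g - 1)*(g + 3)*(g - 3)
(3) = (o)*(o - 5)
(4) = (z)*(z^3 - 13*z^2 + 56*z - 80) = z*(z - 4)*(z^2 - 9*z + 20) = z*(z - 5)*(z - 4)*(z - 4)
(5) = (t + 3)*(t^4 - 15*t^2 - 10*t + 24) = (t - 4)*(t + 3)*(t^3 + 4*t^2 + t - 6) = (t - 4)*(t - 1)*(t + 3)*(t^2 + 5*t + 6) = (t - 4)*(t - 1)*(t + 3)^2*(t + 2)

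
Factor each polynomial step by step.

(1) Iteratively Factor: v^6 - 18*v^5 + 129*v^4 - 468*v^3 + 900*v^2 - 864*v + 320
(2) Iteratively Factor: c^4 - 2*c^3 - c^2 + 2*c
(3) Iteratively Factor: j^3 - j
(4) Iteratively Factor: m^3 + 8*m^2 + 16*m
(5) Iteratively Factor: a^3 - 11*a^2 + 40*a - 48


(1) = (v - 1)*(v^5 - 17*v^4 + 112*v^3 - 356*v^2 + 544*v - 320) = (v - 5)*(v - 1)*(v^4 - 12*v^3 + 52*v^2 - 96*v + 64) = (v - 5)*(v - 4)*(v - 1)*(v^3 - 8*v^2 + 20*v - 16) = (v - 5)*(v - 4)*(v - 2)*(v - 1)*(v^2 - 6*v + 8) = (v - 5)*(v - 4)^2*(v - 2)*(v - 1)*(v - 2)
(2) = (c - 2)*(c^3 - c) = c*(c - 2)*(c^2 - 1) = c*(c - 2)*(c - 1)*(c + 1)
(3) = (j)*(j^2 - 1) = j*(j - 1)*(j + 1)
(4) = (m + 4)*(m^2 + 4*m) = m*(m + 4)*(m + 4)
(5) = (a - 3)*(a^2 - 8*a + 16) = (a - 4)*(a - 3)*(a - 4)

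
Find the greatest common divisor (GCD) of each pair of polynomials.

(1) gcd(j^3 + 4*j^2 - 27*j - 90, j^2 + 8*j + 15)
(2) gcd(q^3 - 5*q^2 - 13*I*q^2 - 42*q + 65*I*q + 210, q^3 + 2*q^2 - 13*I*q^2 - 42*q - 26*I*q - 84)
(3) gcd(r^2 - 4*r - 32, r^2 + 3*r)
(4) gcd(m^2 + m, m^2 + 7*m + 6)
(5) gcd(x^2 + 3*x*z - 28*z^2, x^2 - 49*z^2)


(1) = gcd((j - 5)*(j + 3)*(j + 6), (j + 3)*(j + 5)) = j + 3
(2) = gcd((q - 5)*(q - 7*I)*(q - 6*I), (q + 2)*(q - 7*I)*(q - 6*I)) = q^2 - 13*I*q - 42
(3) = gcd((r - 8)*(r + 4), r*(r + 3)) = 1
(4) = m + 1
(5) = gcd((x - 4*z)*(x + 7*z), (x - 7*z)*(x + 7*z)) = x + 7*z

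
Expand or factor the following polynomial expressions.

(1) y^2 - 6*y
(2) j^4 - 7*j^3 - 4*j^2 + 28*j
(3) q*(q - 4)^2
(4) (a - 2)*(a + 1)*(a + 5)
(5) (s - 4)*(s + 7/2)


(1) = y*(y - 6)
(2) = j*(j - 7)*(j - 2)*(j + 2)
(3) = q^3 - 8*q^2 + 16*q
(4) = a^3 + 4*a^2 - 7*a - 10
(5) = s^2 - s/2 - 14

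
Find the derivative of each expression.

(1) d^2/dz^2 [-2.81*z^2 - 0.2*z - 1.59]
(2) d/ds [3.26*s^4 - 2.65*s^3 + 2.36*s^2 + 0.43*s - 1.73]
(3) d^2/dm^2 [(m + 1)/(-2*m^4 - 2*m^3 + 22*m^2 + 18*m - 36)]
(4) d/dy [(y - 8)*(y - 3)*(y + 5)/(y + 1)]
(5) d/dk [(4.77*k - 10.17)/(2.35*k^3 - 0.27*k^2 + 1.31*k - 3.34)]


(1) = -5.62000000000000
(2) = 13.04*s^3 - 7.95*s^2 + 4.72*s + 0.43
(3) = (-(m + 1)*(4*m^3 + 3*m^2 - 22*m - 9)^2 + (4*m^3 + 3*m^2 - 22*m + (m + 1)*(6*m^2 + 3*m - 11) - 9)*(m^4 + m^3 - 11*m^2 - 9*m + 18))/(m^4 + m^3 - 11*m^2 - 9*m + 18)^3
(4) = (2*y^3 - 3*y^2 - 12*y - 151)/(y^2 + 2*y + 1)
(5) = (-22.419*k^3 + 72.9864*k^2 - 5.4918*k - 2.6091)/(5.5225*k^6 - 1.269*k^5 + 6.2299*k^4 - 16.4054*k^3 + 3.5197*k^2 - 8.7508*k + 11.1556)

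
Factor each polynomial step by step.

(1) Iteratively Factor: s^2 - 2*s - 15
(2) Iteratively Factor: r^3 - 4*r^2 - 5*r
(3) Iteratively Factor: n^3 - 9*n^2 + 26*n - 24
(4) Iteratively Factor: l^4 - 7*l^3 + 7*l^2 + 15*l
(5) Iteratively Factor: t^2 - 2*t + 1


(1) = (s + 3)*(s - 5)
(2) = (r + 1)*(r^2 - 5*r) = r*(r + 1)*(r - 5)
(3) = (n - 2)*(n^2 - 7*n + 12) = (n - 4)*(n - 2)*(n - 3)
(4) = (l - 5)*(l^3 - 2*l^2 - 3*l) = (l - 5)*(l - 3)*(l^2 + l) = (l - 5)*(l - 3)*(l + 1)*(l)
(5) = (t - 1)*(t - 1)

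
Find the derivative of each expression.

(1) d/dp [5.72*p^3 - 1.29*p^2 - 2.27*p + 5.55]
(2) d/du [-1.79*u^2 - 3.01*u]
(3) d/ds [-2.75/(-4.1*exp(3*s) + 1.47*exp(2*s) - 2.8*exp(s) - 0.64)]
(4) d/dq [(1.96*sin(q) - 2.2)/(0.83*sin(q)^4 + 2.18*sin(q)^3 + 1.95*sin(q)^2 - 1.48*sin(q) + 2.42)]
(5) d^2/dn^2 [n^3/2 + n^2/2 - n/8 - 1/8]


(1) = 17.16*p^2 - 2.58*p - 2.27
(2) = -3.58*u - 3.01
(3) = (-33.825*exp(2*s) + 8.085*exp(s) - 7.7)*exp(s)/(4.1*exp(3*s) - 1.47*exp(2*s) + 2.8*exp(s) + 0.64)^2
(4) = (-4.8804*sin(q)^4 - 1.2416*sin(q)^3 + 10.566*sin(q)^2 + 8.58*sin(q) + 1.4872)*cos(q)/(0.6889*sin(q)^8 + 3.6188*sin(q)^7 + 7.9894*sin(q)^6 + 6.0452*sin(q)^5 + 1.3669*sin(q)^4 + 4.7792*sin(q)^3 + 11.6284*sin(q)^2 - 7.1632*sin(q) + 5.8564)
(5) = 3*n + 1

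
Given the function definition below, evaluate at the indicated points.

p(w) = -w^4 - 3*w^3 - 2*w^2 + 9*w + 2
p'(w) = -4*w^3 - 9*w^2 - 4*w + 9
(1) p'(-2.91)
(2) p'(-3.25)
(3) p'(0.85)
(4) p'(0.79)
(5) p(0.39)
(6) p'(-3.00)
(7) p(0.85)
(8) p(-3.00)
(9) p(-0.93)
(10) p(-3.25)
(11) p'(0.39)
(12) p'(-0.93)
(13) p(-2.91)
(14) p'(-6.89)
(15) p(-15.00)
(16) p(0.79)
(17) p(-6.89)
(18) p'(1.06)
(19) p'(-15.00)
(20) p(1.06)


(1) = 43.00
(2) = 64.25
(3) = -3.36
(4) = -1.75
(5) = 5.00
(6) = 48.00
(7) = 5.84
(8) = -43.00
(9) = -6.43
(10) = -56.96
(11) = 5.83
(12) = 8.15
(13) = -38.91
(14) = 917.64
(15) = -41083.00
(16) = 5.99
(17) = -1427.31
(18) = -10.12
(19) = 11544.00
(20) = 4.46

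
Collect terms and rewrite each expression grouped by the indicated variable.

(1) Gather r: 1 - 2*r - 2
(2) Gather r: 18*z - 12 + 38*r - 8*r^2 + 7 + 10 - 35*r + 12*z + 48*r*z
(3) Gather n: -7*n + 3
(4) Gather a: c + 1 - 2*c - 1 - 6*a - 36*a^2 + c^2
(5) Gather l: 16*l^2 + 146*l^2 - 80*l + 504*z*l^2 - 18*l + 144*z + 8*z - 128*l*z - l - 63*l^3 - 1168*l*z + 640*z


(1) = -2*r - 1
(2) = -8*r^2 + r*(48*z + 3) + 30*z + 5
(3) = 3 - 7*n
(4) = -36*a^2 - 6*a + c^2 - c
(5) = -63*l^3 + l^2*(504*z + 162) + l*(-1296*z - 99) + 792*z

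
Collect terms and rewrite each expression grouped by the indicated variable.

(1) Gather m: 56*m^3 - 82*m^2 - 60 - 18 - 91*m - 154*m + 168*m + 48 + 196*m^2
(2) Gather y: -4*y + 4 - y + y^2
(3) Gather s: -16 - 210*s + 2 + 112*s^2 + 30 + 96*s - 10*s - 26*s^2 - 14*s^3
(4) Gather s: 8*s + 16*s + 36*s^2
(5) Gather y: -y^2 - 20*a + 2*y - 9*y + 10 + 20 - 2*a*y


(1) = 56*m^3 + 114*m^2 - 77*m - 30
(2) = y^2 - 5*y + 4
(3) = -14*s^3 + 86*s^2 - 124*s + 16
(4) = 36*s^2 + 24*s
(5) = -20*a - y^2 + y*(-2*a - 7) + 30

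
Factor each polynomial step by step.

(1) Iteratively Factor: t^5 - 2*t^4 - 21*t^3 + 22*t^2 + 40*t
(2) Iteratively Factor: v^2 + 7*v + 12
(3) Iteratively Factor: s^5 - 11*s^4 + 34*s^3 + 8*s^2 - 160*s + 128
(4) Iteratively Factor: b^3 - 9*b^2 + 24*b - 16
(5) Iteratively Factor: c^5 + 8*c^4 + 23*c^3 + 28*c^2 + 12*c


(1) = (t)*(t^4 - 2*t^3 - 21*t^2 + 22*t + 40) = t*(t + 4)*(t^3 - 6*t^2 + 3*t + 10) = t*(t + 1)*(t + 4)*(t^2 - 7*t + 10) = t*(t - 2)*(t + 1)*(t + 4)*(t - 5)
(2) = (v + 3)*(v + 4)
(3) = (s - 4)*(s^4 - 7*s^3 + 6*s^2 + 32*s - 32) = (s - 4)*(s + 2)*(s^3 - 9*s^2 + 24*s - 16) = (s - 4)^2*(s + 2)*(s^2 - 5*s + 4) = (s - 4)^3*(s + 2)*(s - 1)
(4) = (b - 4)*(b^2 - 5*b + 4) = (b - 4)*(b - 1)*(b - 4)
(5) = (c + 2)*(c^4 + 6*c^3 + 11*c^2 + 6*c) = c*(c + 2)*(c^3 + 6*c^2 + 11*c + 6) = c*(c + 2)^2*(c^2 + 4*c + 3) = c*(c + 1)*(c + 2)^2*(c + 3)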